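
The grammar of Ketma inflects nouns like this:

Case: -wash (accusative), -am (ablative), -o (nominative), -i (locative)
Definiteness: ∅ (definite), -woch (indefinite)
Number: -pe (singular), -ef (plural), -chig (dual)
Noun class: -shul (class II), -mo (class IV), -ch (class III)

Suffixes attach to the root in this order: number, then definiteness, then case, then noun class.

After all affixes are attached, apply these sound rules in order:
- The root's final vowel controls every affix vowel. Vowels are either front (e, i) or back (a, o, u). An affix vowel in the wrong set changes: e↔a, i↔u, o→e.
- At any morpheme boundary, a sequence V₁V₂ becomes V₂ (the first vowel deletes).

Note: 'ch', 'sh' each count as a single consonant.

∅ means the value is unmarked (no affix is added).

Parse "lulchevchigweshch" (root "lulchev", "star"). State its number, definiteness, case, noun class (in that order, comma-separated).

Segment: lulchev-chig-wash-ch.
number: -chig → dual.
definiteness: ∅ → definite.
case: -wash → accusative.
noun class: -ch → class III.

dual, definite, accusative, class III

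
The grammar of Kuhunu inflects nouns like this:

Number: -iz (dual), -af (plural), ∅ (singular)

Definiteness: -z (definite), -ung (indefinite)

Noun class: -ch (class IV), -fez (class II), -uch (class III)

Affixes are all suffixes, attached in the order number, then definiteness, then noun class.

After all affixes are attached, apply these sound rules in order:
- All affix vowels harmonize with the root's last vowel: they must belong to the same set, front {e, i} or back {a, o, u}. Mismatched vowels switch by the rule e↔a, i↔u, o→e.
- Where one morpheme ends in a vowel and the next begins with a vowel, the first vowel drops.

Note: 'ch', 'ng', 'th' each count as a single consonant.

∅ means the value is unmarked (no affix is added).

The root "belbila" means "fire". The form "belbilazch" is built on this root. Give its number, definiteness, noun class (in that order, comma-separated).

Segment: belbila-z-ch.
number: ∅ → singular.
definiteness: -z → definite.
noun class: -ch → class IV.

singular, definite, class IV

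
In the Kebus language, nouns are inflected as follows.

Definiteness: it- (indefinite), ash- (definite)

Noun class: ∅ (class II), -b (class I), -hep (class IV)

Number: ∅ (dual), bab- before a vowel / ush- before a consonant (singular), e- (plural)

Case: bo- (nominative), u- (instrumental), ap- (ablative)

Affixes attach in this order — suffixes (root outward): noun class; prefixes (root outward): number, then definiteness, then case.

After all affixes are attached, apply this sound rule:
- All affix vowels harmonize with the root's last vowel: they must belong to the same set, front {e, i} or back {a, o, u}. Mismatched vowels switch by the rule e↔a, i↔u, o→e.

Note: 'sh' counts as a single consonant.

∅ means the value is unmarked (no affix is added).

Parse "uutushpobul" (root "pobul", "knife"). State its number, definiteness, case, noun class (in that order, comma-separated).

Segment: u-it-ush-pobul.
number: bab/ush- → singular.
definiteness: it- → indefinite.
case: u- → instrumental.
noun class: ∅ → class II.

singular, indefinite, instrumental, class II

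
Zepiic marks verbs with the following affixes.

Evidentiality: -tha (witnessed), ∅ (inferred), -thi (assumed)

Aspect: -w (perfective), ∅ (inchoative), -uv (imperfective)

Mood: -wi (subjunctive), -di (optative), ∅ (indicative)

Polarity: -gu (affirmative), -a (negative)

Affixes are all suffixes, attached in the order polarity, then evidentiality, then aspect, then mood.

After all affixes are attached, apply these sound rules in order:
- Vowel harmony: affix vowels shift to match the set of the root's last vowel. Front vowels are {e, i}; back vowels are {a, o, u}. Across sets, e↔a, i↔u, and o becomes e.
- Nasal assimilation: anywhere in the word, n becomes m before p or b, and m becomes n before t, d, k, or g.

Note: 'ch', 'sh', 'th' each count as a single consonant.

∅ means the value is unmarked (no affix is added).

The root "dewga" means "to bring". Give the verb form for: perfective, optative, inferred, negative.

dewgaawdu

Attach polarity negative -a → dewgaa.
evidentiality = inferred: zero marking, form stays dewgaa.
Attach aspect perfective -w → dewgaaw.
Attach mood optative -di → dewgaawdi.
Apply vowel harmony: dewgaawdi → dewgaawdu.
Nasal assimilation: no change.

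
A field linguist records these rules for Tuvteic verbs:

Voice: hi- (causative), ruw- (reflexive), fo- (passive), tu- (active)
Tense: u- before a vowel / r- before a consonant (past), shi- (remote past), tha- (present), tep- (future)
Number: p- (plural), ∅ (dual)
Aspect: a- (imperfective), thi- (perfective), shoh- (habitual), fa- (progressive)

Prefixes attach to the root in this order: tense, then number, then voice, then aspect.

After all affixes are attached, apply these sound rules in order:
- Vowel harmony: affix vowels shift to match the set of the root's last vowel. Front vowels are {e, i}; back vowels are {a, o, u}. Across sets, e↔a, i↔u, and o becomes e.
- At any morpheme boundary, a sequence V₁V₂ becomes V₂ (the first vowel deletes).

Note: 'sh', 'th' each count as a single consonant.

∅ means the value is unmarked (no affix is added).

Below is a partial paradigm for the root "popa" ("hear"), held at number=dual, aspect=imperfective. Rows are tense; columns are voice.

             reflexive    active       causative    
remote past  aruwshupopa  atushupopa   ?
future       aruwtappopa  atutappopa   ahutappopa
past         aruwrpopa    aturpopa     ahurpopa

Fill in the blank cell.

ahushupopa

Attach tense remote past shi- → shipopa.
number = dual: zero marking, form stays shipopa.
Attach voice causative hi- → hishipopa.
Attach aspect imperfective a- → ahishipopa.
Apply vowel harmony: ahishipopa → ahushupopa.
Vowel deletion: no change.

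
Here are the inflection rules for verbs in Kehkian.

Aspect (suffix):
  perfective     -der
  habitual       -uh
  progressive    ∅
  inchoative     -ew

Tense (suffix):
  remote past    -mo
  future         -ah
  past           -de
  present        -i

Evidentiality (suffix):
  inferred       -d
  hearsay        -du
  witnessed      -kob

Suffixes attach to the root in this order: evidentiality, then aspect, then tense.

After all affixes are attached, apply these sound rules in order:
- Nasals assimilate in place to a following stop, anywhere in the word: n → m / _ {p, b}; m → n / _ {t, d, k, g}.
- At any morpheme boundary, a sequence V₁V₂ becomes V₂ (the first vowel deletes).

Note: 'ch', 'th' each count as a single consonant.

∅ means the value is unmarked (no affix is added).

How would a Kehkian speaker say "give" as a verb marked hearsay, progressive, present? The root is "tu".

tudi

Attach evidentiality hearsay -du → tudu.
aspect = progressive: zero marking, form stays tudu.
Attach tense present -i → tudui.
Nasal assimilation: no change.
Apply vowel deletion: tudui → tudi.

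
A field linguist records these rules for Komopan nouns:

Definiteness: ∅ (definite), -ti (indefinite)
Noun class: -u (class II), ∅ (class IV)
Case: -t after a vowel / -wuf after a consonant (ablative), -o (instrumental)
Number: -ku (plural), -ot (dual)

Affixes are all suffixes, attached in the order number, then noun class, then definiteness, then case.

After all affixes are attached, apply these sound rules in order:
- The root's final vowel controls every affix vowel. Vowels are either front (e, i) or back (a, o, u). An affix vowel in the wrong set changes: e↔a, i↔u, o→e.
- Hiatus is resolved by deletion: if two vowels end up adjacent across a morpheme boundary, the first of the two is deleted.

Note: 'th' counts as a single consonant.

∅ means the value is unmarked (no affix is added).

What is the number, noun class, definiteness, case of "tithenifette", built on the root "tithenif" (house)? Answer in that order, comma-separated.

dual, class IV, indefinite, instrumental

Segment: tithenif-ot-ti-o.
number: -ot → dual.
noun class: ∅ → class IV.
definiteness: -ti → indefinite.
case: -o → instrumental.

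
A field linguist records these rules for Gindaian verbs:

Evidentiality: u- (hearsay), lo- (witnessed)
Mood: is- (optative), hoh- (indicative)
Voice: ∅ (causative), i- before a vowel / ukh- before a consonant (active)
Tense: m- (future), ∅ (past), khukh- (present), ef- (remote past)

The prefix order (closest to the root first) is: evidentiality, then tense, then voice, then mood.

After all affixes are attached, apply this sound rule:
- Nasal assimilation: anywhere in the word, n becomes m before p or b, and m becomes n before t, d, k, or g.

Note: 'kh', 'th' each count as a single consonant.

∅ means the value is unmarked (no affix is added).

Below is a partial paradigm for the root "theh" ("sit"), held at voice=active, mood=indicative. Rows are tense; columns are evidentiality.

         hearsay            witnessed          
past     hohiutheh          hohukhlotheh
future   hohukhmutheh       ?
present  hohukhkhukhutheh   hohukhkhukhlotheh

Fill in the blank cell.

hohukhmlotheh

Attach evidentiality witnessed lo- → lotheh.
Attach tense future m- → mlotheh.
Attach voice active ukh- (before consonant 'm') → ukhmlotheh.
Attach mood indicative hoh- → hohukhmlotheh.
Nasal assimilation: no change.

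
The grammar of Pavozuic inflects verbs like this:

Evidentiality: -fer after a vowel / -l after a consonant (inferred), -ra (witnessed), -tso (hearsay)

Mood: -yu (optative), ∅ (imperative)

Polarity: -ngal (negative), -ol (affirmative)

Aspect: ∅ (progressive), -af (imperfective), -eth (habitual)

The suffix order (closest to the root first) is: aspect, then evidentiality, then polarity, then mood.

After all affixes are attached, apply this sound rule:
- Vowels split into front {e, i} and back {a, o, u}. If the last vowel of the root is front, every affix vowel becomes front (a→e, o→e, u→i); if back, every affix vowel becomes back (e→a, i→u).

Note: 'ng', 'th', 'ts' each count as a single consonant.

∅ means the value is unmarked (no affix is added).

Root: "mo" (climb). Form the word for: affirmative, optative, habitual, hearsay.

moathtsoolyu

Attach aspect habitual -eth → moeth.
Attach evidentiality hearsay -tso → moethtso.
Attach polarity affirmative -ol → moethtsool.
Attach mood optative -yu → moethtsoolyu.
Apply vowel harmony: moethtsoolyu → moathtsoolyu.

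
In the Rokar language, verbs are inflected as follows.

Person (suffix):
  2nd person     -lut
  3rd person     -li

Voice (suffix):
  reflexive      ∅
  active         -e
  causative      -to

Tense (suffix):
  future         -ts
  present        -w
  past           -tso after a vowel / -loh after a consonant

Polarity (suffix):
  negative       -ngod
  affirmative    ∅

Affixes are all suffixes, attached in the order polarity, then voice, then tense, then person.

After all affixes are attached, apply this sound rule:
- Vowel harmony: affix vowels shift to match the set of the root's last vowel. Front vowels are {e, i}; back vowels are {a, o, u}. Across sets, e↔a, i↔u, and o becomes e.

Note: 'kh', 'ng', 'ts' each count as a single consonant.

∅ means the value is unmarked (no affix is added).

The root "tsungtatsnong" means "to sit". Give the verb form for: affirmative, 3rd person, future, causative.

polarity = affirmative: zero marking, form stays tsungtatsnong.
Attach voice causative -to → tsungtatsnongto.
Attach tense future -ts → tsungtatsnongtots.
Attach person 3rd person -li → tsungtatsnongtotsli.
Apply vowel harmony: tsungtatsnongtotsli → tsungtatsnongtotslu.

tsungtatsnongtotslu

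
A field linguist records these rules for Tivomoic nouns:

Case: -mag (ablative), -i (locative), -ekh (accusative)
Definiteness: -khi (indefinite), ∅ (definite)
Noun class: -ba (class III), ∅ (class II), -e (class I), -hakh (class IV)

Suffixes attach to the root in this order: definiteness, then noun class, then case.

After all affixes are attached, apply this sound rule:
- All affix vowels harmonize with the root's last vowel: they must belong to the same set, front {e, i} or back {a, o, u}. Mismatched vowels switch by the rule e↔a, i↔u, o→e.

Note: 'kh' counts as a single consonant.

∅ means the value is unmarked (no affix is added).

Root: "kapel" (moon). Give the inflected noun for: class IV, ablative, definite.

definiteness = definite: zero marking, form stays kapel.
Attach noun class class IV -hakh → kapelhakh.
Attach case ablative -mag → kapelhakhmag.
Apply vowel harmony: kapelhakhmag → kapelhekhmeg.

kapelhekhmeg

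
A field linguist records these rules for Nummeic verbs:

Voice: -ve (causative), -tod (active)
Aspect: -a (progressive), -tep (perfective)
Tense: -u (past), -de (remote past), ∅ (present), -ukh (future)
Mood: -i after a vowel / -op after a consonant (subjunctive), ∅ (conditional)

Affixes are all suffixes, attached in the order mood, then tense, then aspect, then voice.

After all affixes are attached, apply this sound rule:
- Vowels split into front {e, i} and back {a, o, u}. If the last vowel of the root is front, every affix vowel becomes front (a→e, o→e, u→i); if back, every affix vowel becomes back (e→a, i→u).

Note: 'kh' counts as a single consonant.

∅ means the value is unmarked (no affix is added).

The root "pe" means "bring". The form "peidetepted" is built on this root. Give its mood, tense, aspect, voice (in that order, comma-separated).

subjunctive, remote past, perfective, active

Segment: pe-i-de-tep-tod.
mood: -i/op → subjunctive.
tense: -de → remote past.
aspect: -tep → perfective.
voice: -tod → active.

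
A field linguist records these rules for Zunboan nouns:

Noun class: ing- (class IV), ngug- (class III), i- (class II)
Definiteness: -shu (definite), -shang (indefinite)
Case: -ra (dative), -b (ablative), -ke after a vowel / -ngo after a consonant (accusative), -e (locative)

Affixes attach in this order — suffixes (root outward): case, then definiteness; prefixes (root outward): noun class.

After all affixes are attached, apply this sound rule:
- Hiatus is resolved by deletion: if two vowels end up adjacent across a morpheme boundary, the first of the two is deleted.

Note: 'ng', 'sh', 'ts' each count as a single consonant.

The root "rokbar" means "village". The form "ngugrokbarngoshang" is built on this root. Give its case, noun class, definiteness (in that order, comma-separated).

accusative, class III, indefinite

Segment: ngug-rokbar-ngo-shang.
case: -ke/ngo → accusative.
noun class: ngug- → class III.
definiteness: -shang → indefinite.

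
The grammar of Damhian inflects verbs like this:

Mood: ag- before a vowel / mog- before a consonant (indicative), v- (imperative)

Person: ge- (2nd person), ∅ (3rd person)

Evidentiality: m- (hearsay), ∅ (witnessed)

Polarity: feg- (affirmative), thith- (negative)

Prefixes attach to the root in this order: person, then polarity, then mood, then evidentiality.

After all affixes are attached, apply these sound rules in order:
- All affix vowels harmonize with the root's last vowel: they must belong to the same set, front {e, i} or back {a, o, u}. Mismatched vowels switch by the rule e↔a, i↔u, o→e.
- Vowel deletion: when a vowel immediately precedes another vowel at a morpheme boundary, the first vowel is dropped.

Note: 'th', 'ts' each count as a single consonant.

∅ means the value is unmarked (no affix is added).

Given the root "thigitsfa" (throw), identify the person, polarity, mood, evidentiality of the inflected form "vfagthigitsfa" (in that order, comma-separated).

3rd person, affirmative, imperative, witnessed

Segment: v-feg-thigitsfa.
person: ∅ → 3rd person.
polarity: feg- → affirmative.
mood: v- → imperative.
evidentiality: ∅ → witnessed.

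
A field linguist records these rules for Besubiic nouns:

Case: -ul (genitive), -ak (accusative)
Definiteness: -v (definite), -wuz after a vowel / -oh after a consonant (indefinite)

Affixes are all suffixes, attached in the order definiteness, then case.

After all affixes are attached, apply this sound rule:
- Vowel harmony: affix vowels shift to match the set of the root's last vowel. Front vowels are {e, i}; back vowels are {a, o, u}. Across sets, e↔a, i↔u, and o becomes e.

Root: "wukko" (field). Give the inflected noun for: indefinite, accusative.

Attach definiteness indefinite -wuz (after vowel 'o') → wukkowuz.
Attach case accusative -ak → wukkowuzak.
Vowel harmony: no change.

wukkowuzak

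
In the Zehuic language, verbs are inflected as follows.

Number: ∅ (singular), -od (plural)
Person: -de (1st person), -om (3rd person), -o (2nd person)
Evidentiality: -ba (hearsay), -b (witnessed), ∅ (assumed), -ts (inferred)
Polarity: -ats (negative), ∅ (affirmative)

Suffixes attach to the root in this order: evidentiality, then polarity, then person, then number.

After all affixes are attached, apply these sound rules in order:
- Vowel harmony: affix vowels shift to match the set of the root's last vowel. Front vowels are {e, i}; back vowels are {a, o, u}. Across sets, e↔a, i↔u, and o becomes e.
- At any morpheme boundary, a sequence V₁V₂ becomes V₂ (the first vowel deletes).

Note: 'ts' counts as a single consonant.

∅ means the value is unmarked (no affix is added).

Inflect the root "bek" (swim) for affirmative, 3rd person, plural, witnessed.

Attach evidentiality witnessed -b → bekb.
polarity = affirmative: zero marking, form stays bekb.
Attach person 3rd person -om → bekbom.
Attach number plural -od → bekbomod.
Apply vowel harmony: bekbomod → bekbemed.
Vowel deletion: no change.

bekbemed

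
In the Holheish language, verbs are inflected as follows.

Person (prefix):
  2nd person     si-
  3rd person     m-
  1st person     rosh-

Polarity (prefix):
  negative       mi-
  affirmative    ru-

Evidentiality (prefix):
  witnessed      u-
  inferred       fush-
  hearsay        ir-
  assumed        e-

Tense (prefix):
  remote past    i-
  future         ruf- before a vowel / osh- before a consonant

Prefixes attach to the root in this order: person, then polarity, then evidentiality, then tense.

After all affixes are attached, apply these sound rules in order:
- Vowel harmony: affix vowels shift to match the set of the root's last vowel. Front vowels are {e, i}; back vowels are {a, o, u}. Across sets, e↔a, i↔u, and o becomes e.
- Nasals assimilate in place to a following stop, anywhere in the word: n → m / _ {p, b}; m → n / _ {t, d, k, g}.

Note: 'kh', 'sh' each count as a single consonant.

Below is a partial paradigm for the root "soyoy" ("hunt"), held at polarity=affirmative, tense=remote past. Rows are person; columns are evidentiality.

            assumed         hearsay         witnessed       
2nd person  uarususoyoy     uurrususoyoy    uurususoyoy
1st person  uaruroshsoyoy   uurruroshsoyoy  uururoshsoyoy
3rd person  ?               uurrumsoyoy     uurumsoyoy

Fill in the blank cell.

Attach person 3rd person m- → msoyoy.
Attach polarity affirmative ru- → rumsoyoy.
Attach evidentiality assumed e- → erumsoyoy.
Attach tense remote past i- → ierumsoyoy.
Apply vowel harmony: ierumsoyoy → uarumsoyoy.
Nasal assimilation: no change.

uarumsoyoy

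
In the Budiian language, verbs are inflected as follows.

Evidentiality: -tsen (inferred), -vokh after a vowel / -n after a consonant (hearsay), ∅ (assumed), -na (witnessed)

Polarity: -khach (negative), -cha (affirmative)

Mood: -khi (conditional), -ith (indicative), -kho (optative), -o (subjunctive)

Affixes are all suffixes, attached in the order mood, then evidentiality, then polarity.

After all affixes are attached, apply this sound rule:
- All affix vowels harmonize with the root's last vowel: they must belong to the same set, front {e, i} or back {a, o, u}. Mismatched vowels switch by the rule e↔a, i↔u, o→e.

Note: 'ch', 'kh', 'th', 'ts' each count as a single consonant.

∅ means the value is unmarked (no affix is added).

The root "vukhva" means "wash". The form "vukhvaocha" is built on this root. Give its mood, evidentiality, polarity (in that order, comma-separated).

subjunctive, assumed, affirmative

Segment: vukhva-o-cha.
mood: -o → subjunctive.
evidentiality: ∅ → assumed.
polarity: -cha → affirmative.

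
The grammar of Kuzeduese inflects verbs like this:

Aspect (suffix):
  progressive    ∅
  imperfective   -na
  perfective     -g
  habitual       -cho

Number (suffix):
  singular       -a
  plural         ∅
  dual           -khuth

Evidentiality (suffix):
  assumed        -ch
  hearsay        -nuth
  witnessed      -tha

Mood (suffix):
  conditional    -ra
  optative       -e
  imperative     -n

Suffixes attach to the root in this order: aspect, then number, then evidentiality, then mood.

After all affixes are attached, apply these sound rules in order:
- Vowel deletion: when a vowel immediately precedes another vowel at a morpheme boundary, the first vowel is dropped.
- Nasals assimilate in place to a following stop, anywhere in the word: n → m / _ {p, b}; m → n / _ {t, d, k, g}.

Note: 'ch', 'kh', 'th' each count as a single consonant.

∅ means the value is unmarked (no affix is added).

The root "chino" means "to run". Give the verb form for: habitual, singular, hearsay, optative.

chinochanuthe

Attach aspect habitual -cho → chinocho.
Attach number singular -a → chinochoa.
Attach evidentiality hearsay -nuth → chinochoanuth.
Attach mood optative -e → chinochoanuthe.
Apply vowel deletion: chinochoanuthe → chinochanuthe.
Nasal assimilation: no change.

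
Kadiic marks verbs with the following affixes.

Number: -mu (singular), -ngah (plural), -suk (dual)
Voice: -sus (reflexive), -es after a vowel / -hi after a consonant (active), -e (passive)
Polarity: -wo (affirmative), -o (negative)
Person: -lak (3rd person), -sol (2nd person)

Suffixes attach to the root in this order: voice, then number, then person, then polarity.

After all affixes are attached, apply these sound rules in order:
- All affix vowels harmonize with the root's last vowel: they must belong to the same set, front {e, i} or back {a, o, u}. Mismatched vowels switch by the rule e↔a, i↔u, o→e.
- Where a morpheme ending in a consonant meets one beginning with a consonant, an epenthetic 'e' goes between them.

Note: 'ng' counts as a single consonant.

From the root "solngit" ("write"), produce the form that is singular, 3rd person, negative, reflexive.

solngitesisemileke

Attach voice reflexive -sus → solngitsus.
Attach number singular -mu → solngitsusmu.
Attach person 3rd person -lak → solngitsusmulak.
Attach polarity negative -o → solngitsusmulako.
Apply vowel harmony: solngitsusmulako → solngitsismileke.
Apply epenthesis: solngitsismileke → solngitesisemileke.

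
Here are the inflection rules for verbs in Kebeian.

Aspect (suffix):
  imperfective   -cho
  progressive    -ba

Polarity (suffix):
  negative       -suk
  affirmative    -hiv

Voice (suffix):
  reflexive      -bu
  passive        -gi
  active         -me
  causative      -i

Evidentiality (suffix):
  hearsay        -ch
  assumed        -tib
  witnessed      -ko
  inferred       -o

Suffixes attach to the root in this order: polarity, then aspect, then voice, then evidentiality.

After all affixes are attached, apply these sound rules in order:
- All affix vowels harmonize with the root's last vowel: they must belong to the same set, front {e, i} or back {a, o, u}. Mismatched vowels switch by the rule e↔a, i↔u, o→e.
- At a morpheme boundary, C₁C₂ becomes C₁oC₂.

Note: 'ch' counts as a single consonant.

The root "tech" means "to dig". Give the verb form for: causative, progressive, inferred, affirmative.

Attach polarity affirmative -hiv → techhiv.
Attach aspect progressive -ba → techhivba.
Attach voice causative -i → techhivbai.
Attach evidentiality inferred -o → techhivbaio.
Apply vowel harmony: techhivbaio → techhivbeie.
Apply epenthesis: techhivbeie → techohivobeie.

techohivobeie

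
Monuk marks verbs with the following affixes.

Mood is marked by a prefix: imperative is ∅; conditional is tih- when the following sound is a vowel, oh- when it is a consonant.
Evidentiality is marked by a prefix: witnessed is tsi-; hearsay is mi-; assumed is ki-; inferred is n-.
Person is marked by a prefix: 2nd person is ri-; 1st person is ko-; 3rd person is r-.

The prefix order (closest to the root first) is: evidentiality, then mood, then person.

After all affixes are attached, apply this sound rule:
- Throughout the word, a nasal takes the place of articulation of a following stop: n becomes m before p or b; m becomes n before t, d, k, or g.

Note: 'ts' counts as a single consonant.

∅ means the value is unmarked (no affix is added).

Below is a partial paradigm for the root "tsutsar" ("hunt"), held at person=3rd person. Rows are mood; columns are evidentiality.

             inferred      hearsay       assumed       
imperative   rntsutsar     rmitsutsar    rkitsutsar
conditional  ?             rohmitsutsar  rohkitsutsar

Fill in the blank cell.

Attach evidentiality inferred n- → ntsutsar.
Attach mood conditional oh- (before consonant 'n') → ohntsutsar.
Attach person 3rd person r- → rohntsutsar.
Nasal assimilation: no change.

rohntsutsar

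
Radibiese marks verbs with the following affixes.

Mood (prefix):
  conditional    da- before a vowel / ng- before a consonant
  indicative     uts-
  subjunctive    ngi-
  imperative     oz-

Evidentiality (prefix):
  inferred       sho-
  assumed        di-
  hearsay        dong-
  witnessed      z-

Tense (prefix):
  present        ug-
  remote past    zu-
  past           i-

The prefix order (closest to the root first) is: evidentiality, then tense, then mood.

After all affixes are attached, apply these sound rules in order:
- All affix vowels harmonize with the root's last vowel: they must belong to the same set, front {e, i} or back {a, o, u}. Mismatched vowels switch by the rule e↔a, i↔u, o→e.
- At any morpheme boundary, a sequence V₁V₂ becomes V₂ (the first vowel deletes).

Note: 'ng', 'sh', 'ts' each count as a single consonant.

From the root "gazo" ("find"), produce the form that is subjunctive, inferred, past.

Attach evidentiality inferred sho- → shogazo.
Attach tense past i- → ishogazo.
Attach mood subjunctive ngi- → ngiishogazo.
Apply vowel harmony: ngiishogazo → nguushogazo.
Apply vowel deletion: nguushogazo → ngushogazo.

ngushogazo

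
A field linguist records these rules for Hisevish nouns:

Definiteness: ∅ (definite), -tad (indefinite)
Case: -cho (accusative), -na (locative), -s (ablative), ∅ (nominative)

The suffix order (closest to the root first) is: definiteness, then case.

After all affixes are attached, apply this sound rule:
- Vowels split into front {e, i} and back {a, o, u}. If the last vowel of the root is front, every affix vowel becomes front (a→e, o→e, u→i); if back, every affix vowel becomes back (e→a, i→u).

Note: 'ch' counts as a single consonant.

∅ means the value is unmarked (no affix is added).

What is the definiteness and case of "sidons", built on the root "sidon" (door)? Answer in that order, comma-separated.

Segment: sidon-s.
definiteness: ∅ → definite.
case: -s → ablative.

definite, ablative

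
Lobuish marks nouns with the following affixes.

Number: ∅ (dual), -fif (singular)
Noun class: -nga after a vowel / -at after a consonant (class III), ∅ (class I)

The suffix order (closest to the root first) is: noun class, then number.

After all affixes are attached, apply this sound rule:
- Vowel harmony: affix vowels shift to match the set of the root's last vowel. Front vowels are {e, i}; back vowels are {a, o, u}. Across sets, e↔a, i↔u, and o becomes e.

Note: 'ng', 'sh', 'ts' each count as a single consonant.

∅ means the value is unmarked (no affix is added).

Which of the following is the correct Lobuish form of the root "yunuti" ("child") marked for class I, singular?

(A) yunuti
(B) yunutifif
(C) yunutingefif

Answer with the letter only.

noun class = class I: zero marking, form stays yunuti.
Attach number singular -fif → yunutifif.
Vowel harmony: no change.
So the correct form is yunutifif, option (B).
(A) yunuti is wrong: it uses dual instead of singular for number.
(C) yunutingefif is wrong: it uses class III instead of class I for noun class.

B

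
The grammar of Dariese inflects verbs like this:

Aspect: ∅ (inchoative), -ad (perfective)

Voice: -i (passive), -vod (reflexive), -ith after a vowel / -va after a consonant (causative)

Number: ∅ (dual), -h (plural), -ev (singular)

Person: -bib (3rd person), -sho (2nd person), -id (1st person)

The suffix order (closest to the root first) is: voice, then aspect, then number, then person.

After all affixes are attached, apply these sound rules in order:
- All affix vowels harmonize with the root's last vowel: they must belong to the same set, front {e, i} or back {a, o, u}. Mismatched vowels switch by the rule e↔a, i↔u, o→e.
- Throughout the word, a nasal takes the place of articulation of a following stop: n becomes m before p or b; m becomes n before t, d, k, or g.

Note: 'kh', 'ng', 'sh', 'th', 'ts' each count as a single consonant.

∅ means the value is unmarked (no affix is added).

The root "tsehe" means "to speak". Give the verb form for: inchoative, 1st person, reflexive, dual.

Attach voice reflexive -vod → tsehevod.
aspect = inchoative: zero marking, form stays tsehevod.
number = dual: zero marking, form stays tsehevod.
Attach person 1st person -id → tsehevodid.
Apply vowel harmony: tsehevodid → tsehevedid.
Nasal assimilation: no change.

tsehevedid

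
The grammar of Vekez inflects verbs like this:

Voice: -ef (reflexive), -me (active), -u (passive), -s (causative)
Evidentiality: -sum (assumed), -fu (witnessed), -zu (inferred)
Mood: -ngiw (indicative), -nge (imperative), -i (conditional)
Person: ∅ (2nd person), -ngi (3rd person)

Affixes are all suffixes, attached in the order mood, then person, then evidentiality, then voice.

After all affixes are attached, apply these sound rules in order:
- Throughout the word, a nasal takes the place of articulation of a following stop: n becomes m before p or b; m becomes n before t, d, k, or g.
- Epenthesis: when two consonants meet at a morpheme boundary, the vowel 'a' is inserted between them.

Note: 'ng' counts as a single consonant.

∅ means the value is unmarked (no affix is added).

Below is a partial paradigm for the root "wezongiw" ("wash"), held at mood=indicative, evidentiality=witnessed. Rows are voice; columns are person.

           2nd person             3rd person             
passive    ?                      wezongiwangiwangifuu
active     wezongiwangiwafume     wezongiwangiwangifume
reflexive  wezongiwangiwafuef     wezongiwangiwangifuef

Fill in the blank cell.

Attach mood indicative -ngiw → wezongiwngiw.
person = 2nd person: zero marking, form stays wezongiwngiw.
Attach evidentiality witnessed -fu → wezongiwngiwfu.
Attach voice passive -u → wezongiwngiwfuu.
Nasal assimilation: no change.
Apply epenthesis: wezongiwngiwfuu → wezongiwangiwafuu.

wezongiwangiwafuu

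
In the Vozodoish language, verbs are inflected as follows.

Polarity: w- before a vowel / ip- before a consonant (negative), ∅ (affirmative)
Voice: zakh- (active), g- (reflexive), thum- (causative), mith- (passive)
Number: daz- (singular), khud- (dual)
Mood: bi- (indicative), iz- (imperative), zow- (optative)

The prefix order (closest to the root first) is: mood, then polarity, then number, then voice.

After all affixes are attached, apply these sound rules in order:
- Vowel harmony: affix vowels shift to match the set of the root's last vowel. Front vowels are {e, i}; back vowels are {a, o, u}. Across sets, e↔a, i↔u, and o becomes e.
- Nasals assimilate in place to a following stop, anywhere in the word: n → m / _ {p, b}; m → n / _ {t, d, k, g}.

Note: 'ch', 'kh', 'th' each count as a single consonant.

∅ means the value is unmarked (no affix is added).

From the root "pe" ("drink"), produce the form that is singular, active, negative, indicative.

zekhdezipbipe

Attach mood indicative bi- → bipe.
Attach polarity negative ip- (before consonant 'b') → ipbipe.
Attach number singular daz- → dazipbipe.
Attach voice active zakh- → zakhdazipbipe.
Apply vowel harmony: zakhdazipbipe → zekhdezipbipe.
Nasal assimilation: no change.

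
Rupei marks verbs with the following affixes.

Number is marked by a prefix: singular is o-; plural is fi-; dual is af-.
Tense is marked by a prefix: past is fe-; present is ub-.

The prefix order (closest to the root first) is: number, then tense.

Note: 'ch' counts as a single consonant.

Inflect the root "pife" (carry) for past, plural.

Attach number plural fi- → fipife.
Attach tense past fe- → fefipife.

fefipife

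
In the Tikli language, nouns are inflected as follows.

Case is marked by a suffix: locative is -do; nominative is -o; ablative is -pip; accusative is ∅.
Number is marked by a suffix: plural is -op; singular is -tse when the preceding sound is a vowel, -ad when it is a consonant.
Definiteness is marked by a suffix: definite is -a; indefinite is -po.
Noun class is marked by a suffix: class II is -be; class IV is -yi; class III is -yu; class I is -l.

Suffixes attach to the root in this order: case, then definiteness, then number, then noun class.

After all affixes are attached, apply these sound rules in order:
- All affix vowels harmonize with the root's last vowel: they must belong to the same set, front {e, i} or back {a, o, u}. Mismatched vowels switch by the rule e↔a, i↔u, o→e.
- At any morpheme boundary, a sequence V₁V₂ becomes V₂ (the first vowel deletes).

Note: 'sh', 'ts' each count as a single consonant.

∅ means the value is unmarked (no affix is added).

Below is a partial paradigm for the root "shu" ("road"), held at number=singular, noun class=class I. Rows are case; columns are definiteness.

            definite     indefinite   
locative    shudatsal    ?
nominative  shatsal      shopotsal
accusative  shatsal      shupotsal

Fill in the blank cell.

Attach case locative -do → shudo.
Attach definiteness indefinite -po → shudopo.
Attach number singular -tse (after vowel 'o') → shudopotse.
Attach noun class class I -l → shudopotsel.
Apply vowel harmony: shudopotsel → shudopotsal.
Vowel deletion: no change.

shudopotsal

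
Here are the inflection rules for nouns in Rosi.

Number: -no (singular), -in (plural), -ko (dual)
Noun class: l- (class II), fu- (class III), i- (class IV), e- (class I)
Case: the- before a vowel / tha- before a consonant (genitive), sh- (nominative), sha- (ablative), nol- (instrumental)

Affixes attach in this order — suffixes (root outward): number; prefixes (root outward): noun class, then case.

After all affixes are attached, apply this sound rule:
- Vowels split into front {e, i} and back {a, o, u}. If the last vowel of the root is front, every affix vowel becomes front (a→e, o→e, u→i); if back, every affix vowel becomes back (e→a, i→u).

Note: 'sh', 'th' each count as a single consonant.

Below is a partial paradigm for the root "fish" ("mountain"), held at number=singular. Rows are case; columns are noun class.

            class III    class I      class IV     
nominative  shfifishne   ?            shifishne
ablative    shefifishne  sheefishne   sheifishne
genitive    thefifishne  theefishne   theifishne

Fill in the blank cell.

Attach number singular -no → fishno.
Attach noun class class I e- → efishno.
Attach case nominative sh- → shefishno.
Apply vowel harmony: shefishno → shefishne.

shefishne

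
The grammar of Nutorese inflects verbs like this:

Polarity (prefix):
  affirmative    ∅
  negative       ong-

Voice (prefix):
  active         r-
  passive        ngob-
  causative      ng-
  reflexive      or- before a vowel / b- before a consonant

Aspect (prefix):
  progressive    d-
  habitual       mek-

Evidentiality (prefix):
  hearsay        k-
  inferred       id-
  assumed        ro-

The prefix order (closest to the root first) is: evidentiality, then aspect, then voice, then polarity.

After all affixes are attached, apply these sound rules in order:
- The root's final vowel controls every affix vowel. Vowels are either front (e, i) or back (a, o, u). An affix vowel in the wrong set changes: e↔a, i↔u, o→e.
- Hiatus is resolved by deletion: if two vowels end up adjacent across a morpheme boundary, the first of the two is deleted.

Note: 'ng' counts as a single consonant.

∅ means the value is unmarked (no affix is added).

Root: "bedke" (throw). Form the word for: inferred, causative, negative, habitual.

engngmekidbedke

Attach evidentiality inferred id- → idbedke.
Attach aspect habitual mek- → mekidbedke.
Attach voice causative ng- → ngmekidbedke.
Attach polarity negative ong- → ongngmekidbedke.
Apply vowel harmony: ongngmekidbedke → engngmekidbedke.
Vowel deletion: no change.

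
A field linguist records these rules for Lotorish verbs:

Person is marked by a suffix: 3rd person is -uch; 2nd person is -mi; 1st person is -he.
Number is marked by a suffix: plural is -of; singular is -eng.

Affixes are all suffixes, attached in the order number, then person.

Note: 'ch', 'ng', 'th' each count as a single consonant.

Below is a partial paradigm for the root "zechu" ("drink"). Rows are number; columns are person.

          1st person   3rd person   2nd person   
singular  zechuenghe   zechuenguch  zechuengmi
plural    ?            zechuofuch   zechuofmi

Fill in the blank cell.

zechuofhe

Attach number plural -of → zechuof.
Attach person 1st person -he → zechuofhe.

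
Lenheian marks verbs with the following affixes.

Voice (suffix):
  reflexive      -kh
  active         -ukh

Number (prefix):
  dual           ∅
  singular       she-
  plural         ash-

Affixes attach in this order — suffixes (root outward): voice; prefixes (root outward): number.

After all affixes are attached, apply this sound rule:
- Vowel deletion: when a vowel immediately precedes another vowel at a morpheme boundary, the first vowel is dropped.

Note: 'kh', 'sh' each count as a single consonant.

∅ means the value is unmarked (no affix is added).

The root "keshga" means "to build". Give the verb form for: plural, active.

Attach voice active -ukh → keshgaukh.
Attach number plural ash- → ashkeshgaukh.
Apply vowel deletion: ashkeshgaukh → ashkeshgukh.

ashkeshgukh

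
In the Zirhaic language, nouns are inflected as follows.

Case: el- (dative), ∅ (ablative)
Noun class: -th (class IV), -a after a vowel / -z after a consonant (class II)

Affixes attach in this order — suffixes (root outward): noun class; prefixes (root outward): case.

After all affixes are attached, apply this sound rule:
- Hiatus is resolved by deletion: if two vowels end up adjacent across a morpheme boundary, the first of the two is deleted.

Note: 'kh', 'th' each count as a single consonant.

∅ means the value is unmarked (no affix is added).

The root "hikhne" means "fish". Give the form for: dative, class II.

elhikhna

Attach case dative el- → elhikhne.
Attach noun class class II -a (after vowel 'e') → elhikhnea.
Apply vowel deletion: elhikhnea → elhikhna.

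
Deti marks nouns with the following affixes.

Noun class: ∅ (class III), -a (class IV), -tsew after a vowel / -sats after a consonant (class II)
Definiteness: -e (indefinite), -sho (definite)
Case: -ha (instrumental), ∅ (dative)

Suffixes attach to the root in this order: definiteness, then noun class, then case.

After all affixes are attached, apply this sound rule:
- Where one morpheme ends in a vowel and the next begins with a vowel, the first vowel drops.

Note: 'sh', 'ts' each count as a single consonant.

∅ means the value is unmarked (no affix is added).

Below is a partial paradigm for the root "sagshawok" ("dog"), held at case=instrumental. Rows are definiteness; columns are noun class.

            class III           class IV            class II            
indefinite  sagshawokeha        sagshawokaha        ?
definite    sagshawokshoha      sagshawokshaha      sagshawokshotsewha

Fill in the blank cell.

sagshawoketsewha

Attach definiteness indefinite -e → sagshawoke.
Attach noun class class II -tsew (after vowel 'e') → sagshawoketsew.
Attach case instrumental -ha → sagshawoketsewha.
Vowel deletion: no change.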